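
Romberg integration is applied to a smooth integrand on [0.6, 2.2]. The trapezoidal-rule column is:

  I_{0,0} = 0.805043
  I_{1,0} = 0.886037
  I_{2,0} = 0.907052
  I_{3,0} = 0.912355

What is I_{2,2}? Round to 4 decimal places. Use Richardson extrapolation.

0.9141

Richardson extrapolation on the trapezoidal column (denominator 4−1=3):
I_{1,1} = 0.886037 + (0.886037 − 0.805043)/3 = 0.913035
I_{2,1} = (4·0.907052 − 0.886037) / 3 = 0.914057
I_{2,2} = 0.914057 + (0.914057 − 0.913035)/15 = 0.914125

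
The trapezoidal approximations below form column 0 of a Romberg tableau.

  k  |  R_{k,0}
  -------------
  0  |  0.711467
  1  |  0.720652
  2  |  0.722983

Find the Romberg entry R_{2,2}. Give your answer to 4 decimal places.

R_{1,1} = (4·0.720652 − 0.711467) / 3 = 0.723714
R_{2,1} = 0.722983 + (0.722983 − 0.720652)/3 = 0.723760
R_{2,2} = 0.723760 + (0.723760 − 0.723714)/15 = 0.723763

0.7238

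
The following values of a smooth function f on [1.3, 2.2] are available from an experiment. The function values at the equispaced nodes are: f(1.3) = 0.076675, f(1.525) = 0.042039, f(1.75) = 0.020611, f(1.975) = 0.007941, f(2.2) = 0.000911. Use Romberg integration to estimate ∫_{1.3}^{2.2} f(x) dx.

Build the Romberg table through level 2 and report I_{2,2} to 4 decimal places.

I_{0,0} (trapezoid, 1 panel, h=0.9000): 0.034914
I_{1,0} (trapezoid, 2 panels, h=0.4500): 0.026732
I_{2,0} (trapezoid, 4 panels, h=0.2250): 0.024611
I_{1,1} = 0.026732 + (0.026732 − 0.034914)/3 = 0.024005
I_{2,1} = 0.024611 + (0.024611 − 0.026732)/3 = 0.023904
I_{2,2} = 0.023904 + (0.023904 − 0.024005)/15 = 0.023897

0.0239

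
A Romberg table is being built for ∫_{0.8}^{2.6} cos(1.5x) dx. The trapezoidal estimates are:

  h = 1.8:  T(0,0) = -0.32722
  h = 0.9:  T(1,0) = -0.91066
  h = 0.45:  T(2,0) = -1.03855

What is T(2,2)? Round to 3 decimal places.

T(1,1) = (4·(-0.91066) − (-0.32722)) / 3 = -1.10514
T(2,1) = -1.03855 + (-1.03855 − (-0.91066))/3 = -1.08118
T(2,2) = (16·(-1.08118) − (-1.10514)) / 15 = -1.07958

-1.080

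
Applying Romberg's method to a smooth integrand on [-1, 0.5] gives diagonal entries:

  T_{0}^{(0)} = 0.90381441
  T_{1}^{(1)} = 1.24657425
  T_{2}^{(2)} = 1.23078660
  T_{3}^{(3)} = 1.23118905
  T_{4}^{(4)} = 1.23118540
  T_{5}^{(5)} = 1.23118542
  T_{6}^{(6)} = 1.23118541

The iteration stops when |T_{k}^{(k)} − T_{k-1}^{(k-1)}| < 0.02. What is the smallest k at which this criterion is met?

k = 2

|T_{1}^{(1)} − T_{0}^{(0)}| = 0.34275984 ≥ 0.02
|T_{2}^{(2)} − T_{1}^{(1)}| = 0.01578765 < 0.02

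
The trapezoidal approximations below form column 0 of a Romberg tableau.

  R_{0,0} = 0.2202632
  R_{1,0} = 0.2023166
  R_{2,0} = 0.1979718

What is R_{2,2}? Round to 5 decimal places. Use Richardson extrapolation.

Richardson extrapolation on the trapezoidal column (denominator 4−1=3):
R_{1,1} = (4·0.2023166 − 0.2202632) / 3 = 0.1963344
R_{2,1} = 0.1979718 + (0.1979718 − 0.2023166)/3 = 0.1965235
R_{2,2} = (16·0.1965235 − 0.1963344) / 15 = 0.1965361

0.19654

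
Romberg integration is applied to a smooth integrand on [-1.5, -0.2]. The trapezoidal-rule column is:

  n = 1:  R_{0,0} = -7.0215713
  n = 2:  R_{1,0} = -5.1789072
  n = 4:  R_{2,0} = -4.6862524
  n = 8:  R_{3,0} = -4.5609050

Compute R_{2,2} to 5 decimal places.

-4.51919

R_{1,1} = (4·(-5.1789072) − (-7.0215713)) / 3 = -4.5646858
R_{2,1} = -4.6862524 + (-4.6862524 − (-5.1789072))/3 = -4.5220341
R_{2,2} = (16·(-4.5220341) − (-4.5646858)) / 15 = -4.5191907
(Column j=1 coincides with Simpson's rule on the same nodes.)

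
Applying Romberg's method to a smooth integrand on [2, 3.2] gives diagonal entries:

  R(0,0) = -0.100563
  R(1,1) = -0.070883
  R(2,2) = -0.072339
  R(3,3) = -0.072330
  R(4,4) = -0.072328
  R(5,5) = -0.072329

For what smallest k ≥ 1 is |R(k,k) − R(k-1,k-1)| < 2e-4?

k = 3

|R(1,1) − R(0,0)| = 0.029680 ≥ 2e-4
|R(2,2) − R(1,1)| = 0.001456 ≥ 2e-4
|R(3,3) − R(2,2)| = 0.000009 < 2e-4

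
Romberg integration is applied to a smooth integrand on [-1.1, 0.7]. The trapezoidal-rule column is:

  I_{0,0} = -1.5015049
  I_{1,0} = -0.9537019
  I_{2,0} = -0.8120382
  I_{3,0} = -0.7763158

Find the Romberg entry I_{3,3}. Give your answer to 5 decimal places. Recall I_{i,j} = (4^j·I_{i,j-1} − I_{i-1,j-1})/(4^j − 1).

Richardson extrapolation on the trapezoidal column (denominator 4−1=3):
I_{1,1} = -0.9537019 + (-0.9537019 − (-1.5015049))/3 = -0.7711009
I_{2,1} = (4·(-0.8120382) − (-0.9537019)) / 3 = -0.7648170
I_{3,1} = (4·(-0.7763158) − (-0.8120382)) / 3 = -0.7644083
I_{2,2} = -0.7648170 + (-0.7648170 − (-0.7711009))/15 = -0.7643981
I_{3,2} = -0.7644083 + (-0.7644083 − (-0.7648170))/15 = -0.7643811
I_{3,3} = -0.7643811 + (-0.7643811 − (-0.7643981))/63 = -0.7643808

-0.76438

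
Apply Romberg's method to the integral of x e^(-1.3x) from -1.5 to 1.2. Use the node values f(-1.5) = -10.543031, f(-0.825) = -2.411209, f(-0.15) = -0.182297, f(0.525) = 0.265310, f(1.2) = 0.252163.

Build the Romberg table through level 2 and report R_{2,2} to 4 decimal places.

-4.2868

R_{0,0} (trapezoid, 1 panel, h=2.7000): -13.892672
R_{1,0} (trapezoid, 2 panels, h=1.3500): -7.192437
R_{2,0} (trapezoid, 4 panels, h=0.6750): -5.044700
R_{1,1} = -7.192437 + (-7.192437 − (-13.892672))/3 = -4.959025
R_{2,1} = -5.044700 + (-5.044700 − (-7.192437))/3 = -4.328788
R_{2,2} = -4.328788 + (-4.328788 − (-4.959025))/15 = -4.286772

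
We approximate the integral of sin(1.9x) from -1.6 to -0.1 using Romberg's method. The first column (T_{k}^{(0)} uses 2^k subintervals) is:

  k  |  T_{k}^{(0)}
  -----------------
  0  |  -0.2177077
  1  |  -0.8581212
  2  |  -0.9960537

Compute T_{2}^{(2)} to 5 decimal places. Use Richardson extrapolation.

-1.04006

Richardson extrapolation on the trapezoidal column (denominator 4−1=3):
T_{1}^{(1)} = -0.8581212 + (-0.8581212 − (-0.2177077))/3 = -1.0715924
T_{2}^{(1)} = -0.9960537 + (-0.9960537 − (-0.8581212))/3 = -1.0420312
T_{2}^{(2)} = -1.0420312 + (-1.0420312 − (-1.0715924))/15 = -1.0400605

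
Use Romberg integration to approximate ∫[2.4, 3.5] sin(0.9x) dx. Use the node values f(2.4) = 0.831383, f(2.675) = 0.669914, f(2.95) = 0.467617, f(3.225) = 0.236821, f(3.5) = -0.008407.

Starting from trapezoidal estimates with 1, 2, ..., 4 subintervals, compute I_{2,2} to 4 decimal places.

0.4936

I_{0,0} (trapezoid, 1 panel, h=1.1000): 0.452637
I_{1,0} (trapezoid, 2 panels, h=0.5500): 0.483508
I_{2,0} (trapezoid, 4 panels, h=0.2750): 0.491106
I_{1,1} = 0.483508 + (0.483508 − 0.452637)/3 = 0.493798
I_{2,1} = 0.491106 + (0.491106 − 0.483508)/3 = 0.493639
I_{2,2} = 0.493639 + (0.493639 − 0.493798)/15 = 0.493628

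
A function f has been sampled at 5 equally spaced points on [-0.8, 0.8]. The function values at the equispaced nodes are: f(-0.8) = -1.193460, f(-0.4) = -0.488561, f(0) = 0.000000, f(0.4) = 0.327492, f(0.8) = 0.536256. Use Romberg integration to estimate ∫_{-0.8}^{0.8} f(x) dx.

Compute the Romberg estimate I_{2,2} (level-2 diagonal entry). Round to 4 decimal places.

I_{0,0} (trapezoid, 1 panel, h=1.6000): -0.525763
I_{1,0} (trapezoid, 2 panels, h=0.8000): -0.262882
I_{2,0} (trapezoid, 4 panels, h=0.4000): -0.195868
I_{1,1} = -0.262882 + (-0.262882 − (-0.525763))/3 = -0.175255
I_{2,1} = -0.195868 + (-0.195868 − (-0.262882))/3 = -0.173530
I_{2,2} = -0.173530 + (-0.173530 − (-0.175255))/15 = -0.173415

-0.1734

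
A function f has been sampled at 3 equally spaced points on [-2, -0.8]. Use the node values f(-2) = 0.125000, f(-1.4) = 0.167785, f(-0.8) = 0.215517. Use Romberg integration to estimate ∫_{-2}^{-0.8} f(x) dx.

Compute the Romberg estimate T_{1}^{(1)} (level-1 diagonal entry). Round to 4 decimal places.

T_{0}^{(0)} (trapezoid, 1 panel, h=1.2000): 0.204310
T_{1}^{(0)} (trapezoid, 2 panels, h=0.6000): 0.202826
T_{1}^{(1)} = 0.202826 + (0.202826 − 0.204310)/3 = 0.202331

0.2023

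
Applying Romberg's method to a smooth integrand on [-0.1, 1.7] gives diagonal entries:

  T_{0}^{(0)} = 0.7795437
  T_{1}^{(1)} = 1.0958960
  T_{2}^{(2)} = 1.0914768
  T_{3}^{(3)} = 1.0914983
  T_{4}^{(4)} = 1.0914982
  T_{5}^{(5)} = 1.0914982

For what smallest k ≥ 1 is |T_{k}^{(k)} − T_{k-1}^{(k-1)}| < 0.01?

|T_{1}^{(1)} − T_{0}^{(0)}| = 0.3163523 ≥ 0.01
|T_{2}^{(2)} − T_{1}^{(1)}| = 0.0044192 < 0.01

k = 2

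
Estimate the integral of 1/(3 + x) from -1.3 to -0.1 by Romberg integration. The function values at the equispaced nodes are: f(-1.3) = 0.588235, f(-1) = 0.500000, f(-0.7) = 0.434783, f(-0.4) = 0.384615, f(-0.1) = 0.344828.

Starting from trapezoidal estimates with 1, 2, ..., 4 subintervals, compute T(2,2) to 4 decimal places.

0.5341

T(0,0) (trapezoid, 1 panel, h=1.2000): 0.559838
T(1,0) (trapezoid, 2 panels, h=0.6000): 0.540789
T(2,0) (trapezoid, 4 panels, h=0.3000): 0.535779
T(1,1) = 0.540789 + (0.540789 − 0.559838)/3 = 0.534439
T(2,1) = 0.535779 + (0.535779 − 0.540789)/3 = 0.534109
T(2,2) = 0.534109 + (0.534109 − 0.534439)/15 = 0.534087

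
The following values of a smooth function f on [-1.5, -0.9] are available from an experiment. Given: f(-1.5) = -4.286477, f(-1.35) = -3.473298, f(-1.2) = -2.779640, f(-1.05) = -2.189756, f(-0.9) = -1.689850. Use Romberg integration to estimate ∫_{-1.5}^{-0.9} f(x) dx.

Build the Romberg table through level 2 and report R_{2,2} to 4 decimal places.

R_{0,0} (trapezoid, 1 panel, h=0.6000): -1.792898
R_{1,0} (trapezoid, 2 panels, h=0.3000): -1.730341
R_{2,0} (trapezoid, 4 panels, h=0.1500): -1.714629
R_{1,1} = -1.730341 + (-1.730341 − (-1.792898))/3 = -1.709489
R_{2,1} = -1.714629 + (-1.714629 − (-1.730341))/3 = -1.709392
R_{2,2} = -1.709392 + (-1.709392 − (-1.709489))/15 = -1.709386

-1.7094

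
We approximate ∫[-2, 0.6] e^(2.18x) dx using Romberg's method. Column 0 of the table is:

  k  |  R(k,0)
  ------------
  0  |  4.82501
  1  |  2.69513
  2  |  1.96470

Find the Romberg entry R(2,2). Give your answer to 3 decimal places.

1.704

Richardson extrapolation on the trapezoidal column (denominator 4−1=3):
R(1,1) = 2.69513 + (2.69513 − 4.82501)/3 = 1.98517
R(2,1) = (4·1.96470 − 2.69513) / 3 = 1.72122
R(2,2) = 1.72122 + (1.72122 − 1.98517)/15 = 1.70362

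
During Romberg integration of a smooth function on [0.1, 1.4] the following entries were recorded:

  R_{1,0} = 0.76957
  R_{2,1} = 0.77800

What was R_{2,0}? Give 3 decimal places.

0.776

From R_{2,1} = (4·R_{2,0} − R_{1,0})/3, solve for R_{2,0}:
4·R_{2,0} = 3·0.77800 + 0.76957 = 3.10357
R_{2,0} = 0.77589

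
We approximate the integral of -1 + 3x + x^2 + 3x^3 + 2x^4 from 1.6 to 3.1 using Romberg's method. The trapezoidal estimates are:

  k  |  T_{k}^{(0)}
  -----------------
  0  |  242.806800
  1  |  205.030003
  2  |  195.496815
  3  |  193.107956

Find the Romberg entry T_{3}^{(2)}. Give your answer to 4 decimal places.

192.3112

Richardson extrapolation on the trapezoidal column (denominator 4−1=3):
T_{2}^{(1)} = 195.496815 + (195.496815 − 205.030003)/3 = 192.319086
T_{3}^{(1)} = 193.107956 + (193.107956 − 195.496815)/3 = 192.311670
T_{3}^{(2)} = 192.311670 + (192.311670 − 192.319086)/15 = 192.311176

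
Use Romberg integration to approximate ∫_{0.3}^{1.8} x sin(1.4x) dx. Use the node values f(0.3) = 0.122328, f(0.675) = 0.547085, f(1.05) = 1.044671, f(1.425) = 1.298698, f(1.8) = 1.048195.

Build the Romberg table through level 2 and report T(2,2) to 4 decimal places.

1.3299

T(0,0) (trapezoid, 1 panel, h=1.5000): 0.877892
T(1,0) (trapezoid, 2 panels, h=0.7500): 1.222449
T(2,0) (trapezoid, 4 panels, h=0.3750): 1.303393
T(1,1) = 1.222449 + (1.222449 − 0.877892)/3 = 1.337301
T(2,1) = 1.303393 + (1.303393 − 1.222449)/3 = 1.330374
T(2,2) = 1.330374 + (1.330374 − 1.337301)/15 = 1.329912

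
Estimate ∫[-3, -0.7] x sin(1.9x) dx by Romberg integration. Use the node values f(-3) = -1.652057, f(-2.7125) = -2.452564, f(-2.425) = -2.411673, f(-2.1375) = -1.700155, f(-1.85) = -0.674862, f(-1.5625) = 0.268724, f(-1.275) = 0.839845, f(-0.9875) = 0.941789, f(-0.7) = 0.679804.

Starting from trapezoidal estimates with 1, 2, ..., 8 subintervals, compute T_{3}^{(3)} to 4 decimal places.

T_{0}^{(0)} (trapezoid, 1 panel, h=2.3000): -1.118091
T_{1}^{(0)} (trapezoid, 2 panels, h=1.1500): -1.335137
T_{2}^{(0)} (trapezoid, 4 panels, h=0.5750): -1.571369
T_{3}^{(0)} (trapezoid, 8 panels, h=0.2875): -1.631569
T_{1}^{(1)} = -1.335137 + (-1.335137 − (-1.118091))/3 = -1.407486
T_{2}^{(1)} = -1.571369 + (-1.571369 − (-1.335137))/3 = -1.650113
T_{3}^{(1)} = -1.631569 + (-1.631569 − (-1.571369))/3 = -1.651636
T_{2}^{(2)} = -1.650113 + (-1.650113 − (-1.407486))/15 = -1.666288
T_{3}^{(2)} = -1.651636 + (-1.651636 − (-1.650113))/15 = -1.651738
T_{3}^{(3)} = -1.651738 + (-1.651738 − (-1.666288))/63 = -1.651507

-1.6515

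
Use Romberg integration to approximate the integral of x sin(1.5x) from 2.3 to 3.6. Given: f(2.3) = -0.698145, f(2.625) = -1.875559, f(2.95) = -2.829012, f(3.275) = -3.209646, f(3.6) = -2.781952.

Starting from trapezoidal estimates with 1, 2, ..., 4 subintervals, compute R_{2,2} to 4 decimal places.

R_{0,0} (trapezoid, 1 panel, h=1.3000): -2.262063
R_{1,0} (trapezoid, 2 panels, h=0.6500): -2.969889
R_{2,0} (trapezoid, 4 panels, h=0.3250): -3.137636
R_{1,1} = -2.969889 + (-2.969889 − (-2.262063))/3 = -3.205831
R_{2,1} = -3.137636 + (-3.137636 − (-2.969889))/3 = -3.193552
R_{2,2} = -3.193552 + (-3.193552 − (-3.205831))/15 = -3.192733

-3.1927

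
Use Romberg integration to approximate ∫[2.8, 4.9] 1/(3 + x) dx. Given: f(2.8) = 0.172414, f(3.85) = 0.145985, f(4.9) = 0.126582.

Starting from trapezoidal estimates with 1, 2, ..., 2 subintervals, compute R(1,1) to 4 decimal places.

0.3090

R(0,0) (trapezoid, 1 panel, h=2.1000): 0.313946
R(1,0) (trapezoid, 2 panels, h=1.0500): 0.310257
R(1,1) = 0.310257 + (0.310257 − 0.313946)/3 = 0.309027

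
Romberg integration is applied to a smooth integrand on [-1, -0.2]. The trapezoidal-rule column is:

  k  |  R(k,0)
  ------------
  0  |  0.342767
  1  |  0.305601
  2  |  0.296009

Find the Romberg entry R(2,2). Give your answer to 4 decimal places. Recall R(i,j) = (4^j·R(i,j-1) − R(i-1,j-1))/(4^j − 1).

R(1,1) = 0.305601 + (0.305601 − 0.342767)/3 = 0.293212
R(2,1) = (4·0.296009 − 0.305601) / 3 = 0.292812
R(2,2) = 0.292812 + (0.292812 − 0.293212)/15 = 0.292785

0.2928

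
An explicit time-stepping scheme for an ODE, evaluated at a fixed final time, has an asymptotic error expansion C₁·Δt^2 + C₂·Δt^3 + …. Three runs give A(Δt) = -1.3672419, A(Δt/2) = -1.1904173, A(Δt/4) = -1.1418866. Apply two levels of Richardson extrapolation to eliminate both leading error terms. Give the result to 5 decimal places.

-1.12489

First eliminate the Δt^2 term (factor 2^2 = 4):
  B₁ = (4·(-1.1904173) − (-1.3672419))/3 = -1.1314758
  B₂ = (4·(-1.1418866) − (-1.1904173))/3 = -1.1257097
Then eliminate the Δt^3 term (factor 2^3 = 8):
  (8·(-1.1257097) − (-1.1314758))/7 = -1.1248860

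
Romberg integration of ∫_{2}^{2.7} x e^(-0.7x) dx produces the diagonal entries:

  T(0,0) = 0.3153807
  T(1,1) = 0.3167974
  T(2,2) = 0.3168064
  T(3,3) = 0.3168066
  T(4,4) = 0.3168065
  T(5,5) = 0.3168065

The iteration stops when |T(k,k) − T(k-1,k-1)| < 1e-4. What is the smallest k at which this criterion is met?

|T(1,1) − T(0,0)| = 0.0014167 ≥ 1e-4
|T(2,2) − T(1,1)| = 0.0000090 < 1e-4

k = 2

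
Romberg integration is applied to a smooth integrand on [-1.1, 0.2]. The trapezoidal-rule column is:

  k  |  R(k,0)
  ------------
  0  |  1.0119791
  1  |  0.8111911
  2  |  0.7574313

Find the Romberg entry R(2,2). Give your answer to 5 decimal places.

Richardson extrapolation on the trapezoidal column (denominator 4−1=3):
R(1,1) = (4·0.8111911 − 1.0119791) / 3 = 0.7442618
R(2,1) = (4·0.7574313 − 0.8111911) / 3 = 0.7395114
R(2,2) = 0.7395114 + (0.7395114 − 0.7442618)/15 = 0.7391947

0.73919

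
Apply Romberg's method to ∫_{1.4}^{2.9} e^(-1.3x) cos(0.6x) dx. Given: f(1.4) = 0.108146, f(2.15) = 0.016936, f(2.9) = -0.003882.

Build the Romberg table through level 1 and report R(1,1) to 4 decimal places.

0.0430

R(0,0) (trapezoid, 1 panel, h=1.5000): 0.078198
R(1,0) (trapezoid, 2 panels, h=0.7500): 0.051801
R(1,1) = 0.051801 + (0.051801 − 0.078198)/3 = 0.043002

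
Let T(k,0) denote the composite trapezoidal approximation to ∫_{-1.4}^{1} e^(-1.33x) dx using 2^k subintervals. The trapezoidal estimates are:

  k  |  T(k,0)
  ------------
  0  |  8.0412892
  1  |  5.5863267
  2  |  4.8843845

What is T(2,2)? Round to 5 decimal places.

T(1,1) = 5.5863267 + (5.5863267 − 8.0412892)/3 = 4.7680059
T(2,1) = (4·4.8843845 − 5.5863267) / 3 = 4.6504038
T(2,2) = 4.6504038 + (4.6504038 − 4.7680059)/15 = 4.6425637
(Column j=1 coincides with Simpson's rule on the same nodes.)

4.64256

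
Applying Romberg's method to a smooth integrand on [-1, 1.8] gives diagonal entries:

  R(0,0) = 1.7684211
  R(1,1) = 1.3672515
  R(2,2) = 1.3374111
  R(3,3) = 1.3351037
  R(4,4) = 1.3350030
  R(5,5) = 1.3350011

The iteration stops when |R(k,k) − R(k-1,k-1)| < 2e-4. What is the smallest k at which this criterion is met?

|R(1,1) − R(0,0)| = 0.4011696 ≥ 2e-4
|R(2,2) − R(1,1)| = 0.0298404 ≥ 2e-4
|R(3,3) − R(2,2)| = 0.0023074 ≥ 2e-4
|R(4,4) − R(3,3)| = 0.0001007 < 2e-4

k = 4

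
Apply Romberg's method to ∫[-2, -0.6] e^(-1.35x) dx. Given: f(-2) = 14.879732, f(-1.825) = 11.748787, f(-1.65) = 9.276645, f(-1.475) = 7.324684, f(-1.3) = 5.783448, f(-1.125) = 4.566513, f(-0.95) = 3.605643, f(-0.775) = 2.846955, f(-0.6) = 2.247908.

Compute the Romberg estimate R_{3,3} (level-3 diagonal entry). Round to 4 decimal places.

9.3569

R_{0,0} (trapezoid, 1 panel, h=1.4000): 11.989348
R_{1,0} (trapezoid, 2 panels, h=0.7000): 10.043088
R_{2,0} (trapezoid, 4 panels, h=0.3500): 9.530345
R_{3,0} (trapezoid, 8 panels, h=0.1750): 9.400387
R_{1,1} = 10.043088 + (10.043088 − 11.989348)/3 = 9.394335
R_{2,1} = 9.530345 + (9.530345 − 10.043088)/3 = 9.359431
R_{3,1} = 9.400387 + (9.400387 − 9.530345)/3 = 9.357068
R_{2,2} = 9.359431 + (9.359431 − 9.394335)/15 = 9.357104
R_{3,2} = 9.357068 + (9.357068 − 9.359431)/15 = 9.356910
R_{3,3} = 9.356910 + (9.356910 − 9.357104)/63 = 9.356907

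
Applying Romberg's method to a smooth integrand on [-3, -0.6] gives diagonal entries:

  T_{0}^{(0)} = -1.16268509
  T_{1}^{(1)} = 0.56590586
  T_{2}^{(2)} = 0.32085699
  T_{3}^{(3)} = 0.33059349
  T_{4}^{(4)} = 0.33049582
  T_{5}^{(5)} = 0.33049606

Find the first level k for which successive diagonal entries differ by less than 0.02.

|T_{1}^{(1)} − T_{0}^{(0)}| = 1.72859095 ≥ 0.02
|T_{2}^{(2)} − T_{1}^{(1)}| = 0.24504887 ≥ 0.02
|T_{3}^{(3)} − T_{2}^{(2)}| = 0.00973650 < 0.02

k = 3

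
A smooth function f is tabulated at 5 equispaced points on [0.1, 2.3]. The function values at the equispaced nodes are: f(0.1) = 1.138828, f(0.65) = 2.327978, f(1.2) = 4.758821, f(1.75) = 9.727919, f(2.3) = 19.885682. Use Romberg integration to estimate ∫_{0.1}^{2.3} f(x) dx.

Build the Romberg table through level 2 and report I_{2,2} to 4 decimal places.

14.4238

I_{0,0} (trapezoid, 1 panel, h=2.2000): 23.126961
I_{1,0} (trapezoid, 2 panels, h=1.1000): 16.798184
I_{2,0} (trapezoid, 4 panels, h=0.5500): 15.029835
I_{1,1} = 16.798184 + (16.798184 − 23.126961)/3 = 14.688592
I_{2,1} = 15.029835 + (15.029835 − 16.798184)/3 = 14.440385
I_{2,2} = 14.440385 + (14.440385 − 14.688592)/15 = 14.423838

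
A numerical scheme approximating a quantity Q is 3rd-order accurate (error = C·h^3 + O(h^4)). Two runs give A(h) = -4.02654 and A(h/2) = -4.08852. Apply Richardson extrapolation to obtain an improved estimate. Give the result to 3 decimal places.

-4.097

The leading error scales as h^3; refining by a factor of 2 reduces it by 2^3 = 8.
Extrapolated value = (8·A(h/2) − A(h)) / (8 − 1)
= (8·(-4.08852) − (-4.02654)) / 7
= -28.68162 / 7 = -4.09737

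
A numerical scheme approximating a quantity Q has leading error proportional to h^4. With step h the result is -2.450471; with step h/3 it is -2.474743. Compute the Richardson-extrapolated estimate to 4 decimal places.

-2.4750

The leading error scales as h^4; refining by a factor of 3 reduces it by 3^4 = 81.
Extrapolated value = (81·A(h/3) − A(h)) / (81 − 1)
= (81·(-2.474743) − (-2.450471)) / 80
= -198.003712 / 80 = -2.475046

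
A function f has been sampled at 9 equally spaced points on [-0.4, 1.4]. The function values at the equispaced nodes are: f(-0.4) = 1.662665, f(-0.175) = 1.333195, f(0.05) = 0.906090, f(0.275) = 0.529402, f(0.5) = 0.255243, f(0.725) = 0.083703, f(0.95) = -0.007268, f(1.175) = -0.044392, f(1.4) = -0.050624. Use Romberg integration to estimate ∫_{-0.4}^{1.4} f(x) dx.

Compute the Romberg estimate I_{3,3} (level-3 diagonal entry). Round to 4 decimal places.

I_{0,0} (trapezoid, 1 panel, h=1.8000): 1.450837
I_{1,0} (trapezoid, 2 panels, h=0.9000): 0.955137
I_{2,0} (trapezoid, 4 panels, h=0.4500): 0.882038
I_{3,0} (trapezoid, 8 panels, h=0.2250): 0.868949
I_{1,1} = 0.955137 + (0.955137 − 1.450837)/3 = 0.789904
I_{2,1} = 0.882038 + (0.882038 − 0.955137)/3 = 0.857672
I_{3,1} = 0.868949 + (0.868949 − 0.882038)/3 = 0.864586
I_{2,2} = 0.857672 + (0.857672 − 0.789904)/15 = 0.862190
I_{3,2} = 0.864586 + (0.864586 − 0.857672)/15 = 0.865047
I_{3,3} = 0.865047 + (0.865047 − 0.862190)/63 = 0.865092

0.8651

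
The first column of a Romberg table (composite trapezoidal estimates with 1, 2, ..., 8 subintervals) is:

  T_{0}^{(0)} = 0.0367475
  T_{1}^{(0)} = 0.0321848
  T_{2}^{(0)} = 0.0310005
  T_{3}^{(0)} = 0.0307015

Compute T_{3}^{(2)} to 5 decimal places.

0.03060

Richardson extrapolation on the trapezoidal column (denominator 4−1=3):
T_{2}^{(1)} = 0.0310005 + (0.0310005 − 0.0321848)/3 = 0.0306057
T_{3}^{(1)} = (4·0.0307015 − 0.0310005) / 3 = 0.0306018
T_{3}^{(2)} = (16·0.0306018 − 0.0306057) / 15 = 0.0306015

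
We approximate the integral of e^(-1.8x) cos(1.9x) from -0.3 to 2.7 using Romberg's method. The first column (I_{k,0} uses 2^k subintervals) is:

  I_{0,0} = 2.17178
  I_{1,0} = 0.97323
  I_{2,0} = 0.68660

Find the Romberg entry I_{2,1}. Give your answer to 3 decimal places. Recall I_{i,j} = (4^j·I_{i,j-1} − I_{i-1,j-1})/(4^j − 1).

0.591

Richardson extrapolation on the trapezoidal column (denominator 4−1=3):
I_{2,1} = (4·0.68660 − 0.97323) / 3 = 0.59106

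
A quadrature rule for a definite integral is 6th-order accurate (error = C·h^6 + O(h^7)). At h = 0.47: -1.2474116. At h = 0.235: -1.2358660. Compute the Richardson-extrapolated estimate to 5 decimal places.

The leading error scales as h^6; refining by a factor of 2 reduces it by 2^6 = 64.
Extrapolated value = (64·A(h/2) − A(h)) / (64 − 1)
= (64·(-1.2358660) − (-1.2474116)) / 63
= -77.8480124 / 63 = -1.2356827

-1.23568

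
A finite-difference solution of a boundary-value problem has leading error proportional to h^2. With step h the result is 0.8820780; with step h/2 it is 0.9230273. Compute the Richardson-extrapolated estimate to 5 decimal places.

0.93668

Extrapolated value = (4·A(h/2) − A(h)) / (4 − 1)
= (4·0.9230273 − 0.8820780) / 3
= 2.8100312 / 3 = 0.9366771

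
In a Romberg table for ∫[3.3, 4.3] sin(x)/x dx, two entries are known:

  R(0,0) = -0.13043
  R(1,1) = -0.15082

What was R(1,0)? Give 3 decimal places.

-0.146

From R(1,1) = (4·R(1,0) − R(0,0))/3, solve for R(1,0):
4·R(1,0) = 3·(-0.15082) + (-0.13043) = -0.58289
R(1,0) = -0.14572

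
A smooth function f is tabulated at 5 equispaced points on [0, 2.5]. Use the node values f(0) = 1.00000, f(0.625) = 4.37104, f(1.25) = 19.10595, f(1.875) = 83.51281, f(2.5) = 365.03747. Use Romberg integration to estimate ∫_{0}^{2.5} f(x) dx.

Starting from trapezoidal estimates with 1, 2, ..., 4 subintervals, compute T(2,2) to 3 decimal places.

T(0,0) (trapezoid, 1 panel, h=2.5000): 457.54684
T(1,0) (trapezoid, 2 panels, h=1.2500): 252.65586
T(2,0) (trapezoid, 4 panels, h=0.6250): 181.25533
T(1,1) = 252.65586 + (252.65586 − 457.54684)/3 = 184.35887
T(2,1) = 181.25533 + (181.25533 − 252.65586)/3 = 157.45515
T(2,2) = 157.45515 + (157.45515 − 184.35887)/15 = 155.66157

155.662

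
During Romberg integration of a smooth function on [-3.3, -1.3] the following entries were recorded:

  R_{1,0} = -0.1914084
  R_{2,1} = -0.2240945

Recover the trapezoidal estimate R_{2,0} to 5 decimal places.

From R_{2,1} = (4·R_{2,0} − R_{1,0})/3, solve for R_{2,0}:
4·R_{2,0} = 3·(-0.2240945) + (-0.1914084) = -0.8636919
R_{2,0} = -0.2159230

-0.21592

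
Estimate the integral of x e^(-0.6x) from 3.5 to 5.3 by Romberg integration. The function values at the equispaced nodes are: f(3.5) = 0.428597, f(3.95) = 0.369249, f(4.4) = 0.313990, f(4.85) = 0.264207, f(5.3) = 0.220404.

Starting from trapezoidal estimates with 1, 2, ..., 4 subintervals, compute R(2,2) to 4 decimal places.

0.5716

R(0,0) (trapezoid, 1 panel, h=1.8000): 0.584101
R(1,0) (trapezoid, 2 panels, h=0.9000): 0.574641
R(2,0) (trapezoid, 4 panels, h=0.4500): 0.572376
R(1,1) = 0.574641 + (0.574641 − 0.584101)/3 = 0.571488
R(2,1) = 0.572376 + (0.572376 − 0.574641)/3 = 0.571621
R(2,2) = 0.571621 + (0.571621 − 0.571488)/15 = 0.571630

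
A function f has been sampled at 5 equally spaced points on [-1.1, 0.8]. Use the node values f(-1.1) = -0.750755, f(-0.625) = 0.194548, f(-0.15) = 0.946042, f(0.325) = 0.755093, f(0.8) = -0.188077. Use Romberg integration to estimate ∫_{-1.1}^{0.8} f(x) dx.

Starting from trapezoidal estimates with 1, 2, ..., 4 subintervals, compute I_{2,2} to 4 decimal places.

I_{0,0} (trapezoid, 1 panel, h=1.9000): -0.891890
I_{1,0} (trapezoid, 2 panels, h=0.9500): 0.452795
I_{2,0} (trapezoid, 4 panels, h=0.4750): 0.677477
I_{1,1} = 0.452795 + (0.452795 − (-0.891890))/3 = 0.901023
I_{2,1} = 0.677477 + (0.677477 − 0.452795)/3 = 0.752371
I_{2,2} = 0.752371 + (0.752371 − 0.901023)/15 = 0.742461

0.7425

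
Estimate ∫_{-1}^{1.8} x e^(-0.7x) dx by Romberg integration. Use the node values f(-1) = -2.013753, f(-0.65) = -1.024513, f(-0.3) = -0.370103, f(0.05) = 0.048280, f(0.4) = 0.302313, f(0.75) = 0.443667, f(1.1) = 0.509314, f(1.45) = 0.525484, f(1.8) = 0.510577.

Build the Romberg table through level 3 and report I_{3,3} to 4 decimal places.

-0.0754

I_{0,0} (trapezoid, 1 panel, h=2.8000): -2.104446
I_{1,0} (trapezoid, 2 panels, h=1.4000): -0.628985
I_{2,0} (trapezoid, 4 panels, h=0.7000): -0.217045
I_{3,0} (trapezoid, 8 panels, h=0.3500): -0.111001
I_{1,1} = -0.628985 + (-0.628985 − (-2.104446))/3 = -0.137165
I_{2,1} = -0.217045 + (-0.217045 − (-0.628985))/3 = -0.079732
I_{3,1} = -0.111001 + (-0.111001 − (-0.217045))/3 = -0.075653
I_{2,2} = -0.079732 + (-0.079732 − (-0.137165))/15 = -0.075903
I_{3,2} = -0.075653 + (-0.075653 − (-0.079732))/15 = -0.075381
I_{3,3} = -0.075381 + (-0.075381 − (-0.075903))/63 = -0.075373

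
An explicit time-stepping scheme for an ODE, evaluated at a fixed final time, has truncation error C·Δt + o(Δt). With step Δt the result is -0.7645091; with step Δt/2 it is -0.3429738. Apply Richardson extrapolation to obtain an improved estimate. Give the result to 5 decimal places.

0.07856

Extrapolated value = (2·A(Δt/2) − A(Δt)) / (2 − 1)
= (2·(-0.3429738) − (-0.7645091)) / 1
= 0.0785615 / 1 = 0.0785615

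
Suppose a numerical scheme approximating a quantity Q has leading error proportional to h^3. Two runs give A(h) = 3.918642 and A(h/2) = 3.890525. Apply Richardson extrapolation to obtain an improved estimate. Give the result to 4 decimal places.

3.8865

Extrapolated value = (8·A(h/2) − A(h)) / (8 − 1)
= (8·3.890525 − 3.918642) / 7
= 27.205558 / 7 = 3.886508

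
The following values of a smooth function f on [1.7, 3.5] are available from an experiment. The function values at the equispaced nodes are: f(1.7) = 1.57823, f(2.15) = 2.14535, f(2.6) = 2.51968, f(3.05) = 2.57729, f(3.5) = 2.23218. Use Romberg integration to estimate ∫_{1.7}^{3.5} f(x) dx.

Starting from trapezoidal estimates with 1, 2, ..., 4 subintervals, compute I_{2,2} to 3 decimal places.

4.161

I_{0,0} (trapezoid, 1 panel, h=1.8000): 3.42937
I_{1,0} (trapezoid, 2 panels, h=0.9000): 3.98240
I_{2,0} (trapezoid, 4 panels, h=0.4500): 4.11639
I_{1,1} = 3.98240 + (3.98240 − 3.42937)/3 = 4.16674
I_{2,1} = 4.11639 + (4.11639 − 3.98240)/3 = 4.16105
I_{2,2} = 4.16105 + (4.16105 − 4.16674)/15 = 4.16067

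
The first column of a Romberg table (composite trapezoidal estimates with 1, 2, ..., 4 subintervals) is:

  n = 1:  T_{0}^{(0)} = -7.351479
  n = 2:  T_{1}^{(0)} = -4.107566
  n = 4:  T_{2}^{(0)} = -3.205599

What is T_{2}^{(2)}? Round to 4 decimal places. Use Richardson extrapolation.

Richardson extrapolation on the trapezoidal column (denominator 4−1=3):
T_{1}^{(1)} = (4·(-4.107566) − (-7.351479)) / 3 = -3.026262
T_{2}^{(1)} = -3.205599 + (-3.205599 − (-4.107566))/3 = -2.904943
T_{2}^{(2)} = -2.904943 + (-2.904943 − (-3.026262))/15 = -2.896855

-2.8969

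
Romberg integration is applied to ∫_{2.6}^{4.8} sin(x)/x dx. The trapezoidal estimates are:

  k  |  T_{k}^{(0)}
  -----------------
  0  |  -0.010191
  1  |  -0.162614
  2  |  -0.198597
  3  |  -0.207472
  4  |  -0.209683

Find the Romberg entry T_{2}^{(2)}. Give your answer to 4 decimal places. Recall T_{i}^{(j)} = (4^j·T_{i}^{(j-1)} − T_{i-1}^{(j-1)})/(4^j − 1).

-0.2104

Richardson extrapolation on the trapezoidal column (denominator 4−1=3):
T_{1}^{(1)} = -0.162614 + (-0.162614 − (-0.010191))/3 = -0.213422
T_{2}^{(1)} = -0.198597 + (-0.198597 − (-0.162614))/3 = -0.210591
T_{2}^{(2)} = -0.210591 + (-0.210591 − (-0.213422))/15 = -0.210402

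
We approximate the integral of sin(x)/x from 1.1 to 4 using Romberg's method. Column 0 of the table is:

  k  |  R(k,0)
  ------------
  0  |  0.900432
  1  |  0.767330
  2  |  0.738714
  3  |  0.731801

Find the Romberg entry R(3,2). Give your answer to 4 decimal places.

Richardson extrapolation on the trapezoidal column (denominator 4−1=3):
R(2,1) = 0.738714 + (0.738714 − 0.767330)/3 = 0.729175
R(3,1) = 0.731801 + (0.731801 − 0.738714)/3 = 0.729497
R(3,2) = (16·0.729497 − 0.729175) / 15 = 0.729518

0.7295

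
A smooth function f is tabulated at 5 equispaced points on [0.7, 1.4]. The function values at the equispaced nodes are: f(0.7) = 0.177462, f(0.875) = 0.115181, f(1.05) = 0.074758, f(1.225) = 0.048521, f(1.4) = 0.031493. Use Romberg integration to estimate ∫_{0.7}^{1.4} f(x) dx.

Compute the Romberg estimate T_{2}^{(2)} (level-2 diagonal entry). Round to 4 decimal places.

T_{0}^{(0)} (trapezoid, 1 panel, h=0.7000): 0.073134
T_{1}^{(0)} (trapezoid, 2 panels, h=0.3500): 0.062732
T_{2}^{(0)} (trapezoid, 4 panels, h=0.1750): 0.060014
T_{1}^{(1)} = 0.062732 + (0.062732 − 0.073134)/3 = 0.059265
T_{2}^{(1)} = 0.060014 + (0.060014 − 0.062732)/3 = 0.059108
T_{2}^{(2)} = 0.059108 + (0.059108 − 0.059265)/15 = 0.059098

0.0591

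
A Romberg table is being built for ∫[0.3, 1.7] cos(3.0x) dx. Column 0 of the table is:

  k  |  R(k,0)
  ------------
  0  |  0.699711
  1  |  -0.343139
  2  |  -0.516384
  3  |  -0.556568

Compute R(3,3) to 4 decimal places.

Richardson extrapolation on the trapezoidal column (denominator 4−1=3):
R(1,1) = -0.343139 + (-0.343139 − 0.699711)/3 = -0.690756
R(2,1) = -0.516384 + (-0.516384 − (-0.343139))/3 = -0.574132
R(3,1) = (4·(-0.556568) − (-0.516384)) / 3 = -0.569963
R(2,2) = -0.574132 + (-0.574132 − (-0.690756))/15 = -0.566357
R(3,2) = (16·(-0.569963) − (-0.574132)) / 15 = -0.569685
R(3,3) = -0.569685 + (-0.569685 − (-0.566357))/63 = -0.569738

-0.5697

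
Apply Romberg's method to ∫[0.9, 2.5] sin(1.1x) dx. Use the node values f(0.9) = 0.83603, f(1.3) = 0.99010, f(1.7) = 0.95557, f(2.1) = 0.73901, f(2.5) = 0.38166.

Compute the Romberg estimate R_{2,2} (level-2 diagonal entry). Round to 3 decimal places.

1.339

R_{0,0} (trapezoid, 1 panel, h=1.6000): 0.97415
R_{1,0} (trapezoid, 2 panels, h=0.8000): 1.25153
R_{2,0} (trapezoid, 4 panels, h=0.4000): 1.31741
R_{1,1} = 1.25153 + (1.25153 − 0.97415)/3 = 1.34399
R_{2,1} = 1.31741 + (1.31741 − 1.25153)/3 = 1.33937
R_{2,2} = 1.33937 + (1.33937 − 1.34399)/15 = 1.33906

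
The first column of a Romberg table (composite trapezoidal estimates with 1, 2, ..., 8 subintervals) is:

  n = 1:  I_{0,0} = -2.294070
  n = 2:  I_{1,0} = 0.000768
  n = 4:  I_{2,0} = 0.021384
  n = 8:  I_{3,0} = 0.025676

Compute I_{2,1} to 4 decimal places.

Richardson extrapolation on the trapezoidal column (denominator 4−1=3):
I_{2,1} = 0.021384 + (0.021384 − 0.000768)/3 = 0.028256
(Column j=1 coincides with Simpson's rule on the same nodes.)

0.0283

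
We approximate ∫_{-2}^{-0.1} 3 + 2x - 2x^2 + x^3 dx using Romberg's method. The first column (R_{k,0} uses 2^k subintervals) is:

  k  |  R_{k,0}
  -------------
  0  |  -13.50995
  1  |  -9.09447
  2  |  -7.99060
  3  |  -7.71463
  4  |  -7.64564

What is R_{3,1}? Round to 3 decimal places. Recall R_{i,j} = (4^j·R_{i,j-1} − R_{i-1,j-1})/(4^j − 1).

Richardson extrapolation on the trapezoidal column (denominator 4−1=3):
R_{3,1} = -7.71463 + (-7.71463 − (-7.99060))/3 = -7.62264
(Column j=1 coincides with Simpson's rule on the same nodes.)

-7.623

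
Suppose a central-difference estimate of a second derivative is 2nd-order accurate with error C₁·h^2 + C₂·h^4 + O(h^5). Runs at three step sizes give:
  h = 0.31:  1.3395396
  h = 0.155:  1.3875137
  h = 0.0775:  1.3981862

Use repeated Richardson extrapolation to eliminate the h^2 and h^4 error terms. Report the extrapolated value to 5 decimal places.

First eliminate the h^2 term (factor 2^2 = 4):
  B₁ = (4·1.3875137 − 1.3395396)/3 = 1.4035051
  B₂ = (4·1.3981862 − 1.3875137)/3 = 1.4017437
Then eliminate the h^4 term (factor 2^4 = 16):
  (16·1.4017437 − 1.4035051)/15 = 1.4016263

1.40163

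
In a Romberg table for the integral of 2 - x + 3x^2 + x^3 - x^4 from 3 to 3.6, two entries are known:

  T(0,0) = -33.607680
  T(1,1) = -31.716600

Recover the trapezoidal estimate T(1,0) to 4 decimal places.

-32.1894

From T(1,1) = (4·T(1,0) − T(0,0))/3, solve for T(1,0):
4·T(1,0) = 3·(-31.716600) + (-33.607680) = -128.757480
T(1,0) = -32.189370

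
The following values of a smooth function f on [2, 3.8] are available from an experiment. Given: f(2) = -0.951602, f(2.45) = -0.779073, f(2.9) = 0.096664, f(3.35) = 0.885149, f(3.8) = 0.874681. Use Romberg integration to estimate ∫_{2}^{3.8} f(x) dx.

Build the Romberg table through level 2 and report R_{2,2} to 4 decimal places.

0.0803

R_{0,0} (trapezoid, 1 panel, h=1.8000): -0.069229
R_{1,0} (trapezoid, 2 panels, h=0.9000): 0.052383
R_{2,0} (trapezoid, 4 panels, h=0.4500): 0.073926
R_{1,1} = 0.052383 + (0.052383 − (-0.069229))/3 = 0.092920
R_{2,1} = 0.073926 + (0.073926 − 0.052383)/3 = 0.081107
R_{2,2} = 0.081107 + (0.081107 − 0.092920)/15 = 0.080319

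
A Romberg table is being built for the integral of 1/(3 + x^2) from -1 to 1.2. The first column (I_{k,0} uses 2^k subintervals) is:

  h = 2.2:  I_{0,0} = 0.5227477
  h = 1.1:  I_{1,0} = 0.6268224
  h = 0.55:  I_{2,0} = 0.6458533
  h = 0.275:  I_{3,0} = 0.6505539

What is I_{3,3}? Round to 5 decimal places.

I_{1,1} = (4·0.6268224 − 0.5227477) / 3 = 0.6615140
I_{2,1} = 0.6458533 + (0.6458533 − 0.6268224)/3 = 0.6521969
I_{3,1} = (4·0.6505539 − 0.6458533) / 3 = 0.6521208
I_{2,2} = (16·0.6521969 − 0.6615140) / 15 = 0.6515758
I_{3,2} = (16·0.6521208 − 0.6521969) / 15 = 0.6521157
I_{3,3} = 0.6521157 + (0.6521157 − 0.6515758)/63 = 0.6521243

0.65212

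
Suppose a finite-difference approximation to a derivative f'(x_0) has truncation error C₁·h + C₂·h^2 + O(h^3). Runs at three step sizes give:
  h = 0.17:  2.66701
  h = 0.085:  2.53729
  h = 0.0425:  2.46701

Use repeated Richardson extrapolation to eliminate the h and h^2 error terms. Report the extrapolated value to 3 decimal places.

First eliminate the h term (factor 2^1 = 2):
  B₁ = (2·2.53729 − 2.66701)/1 = 2.40757
  B₂ = (2·2.46701 − 2.53729)/1 = 2.39673
Then eliminate the h^2 term (factor 2^2 = 4):
  (4·2.39673 − 2.40757)/3 = 2.39312

2.393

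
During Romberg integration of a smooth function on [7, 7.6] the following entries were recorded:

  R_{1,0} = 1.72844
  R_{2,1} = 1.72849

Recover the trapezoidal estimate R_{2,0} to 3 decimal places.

1.728

From R_{2,1} = (4·R_{2,0} − R_{1,0})/3, solve for R_{2,0}:
4·R_{2,0} = 3·1.72849 + 1.72844 = 6.91391
R_{2,0} = 1.72848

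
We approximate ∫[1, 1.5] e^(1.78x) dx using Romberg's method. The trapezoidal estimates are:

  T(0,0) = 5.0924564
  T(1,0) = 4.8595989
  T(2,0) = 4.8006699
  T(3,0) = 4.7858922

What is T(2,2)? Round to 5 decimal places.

4.78096

Richardson extrapolation on the trapezoidal column (denominator 4−1=3):
T(1,1) = (4·4.8595989 − 5.0924564) / 3 = 4.7819797
T(2,1) = 4.8006699 + (4.8006699 − 4.8595989)/3 = 4.7810269
T(2,2) = 4.7810269 + (4.7810269 − 4.7819797)/15 = 4.7809634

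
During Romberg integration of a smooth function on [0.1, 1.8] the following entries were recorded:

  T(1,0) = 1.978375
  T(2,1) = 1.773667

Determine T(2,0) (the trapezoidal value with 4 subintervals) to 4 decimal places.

1.8248

From T(2,1) = (4·T(2,0) − T(1,0))/3, solve for T(2,0):
4·T(2,0) = 3·1.773667 + 1.978375 = 7.299376
T(2,0) = 1.824844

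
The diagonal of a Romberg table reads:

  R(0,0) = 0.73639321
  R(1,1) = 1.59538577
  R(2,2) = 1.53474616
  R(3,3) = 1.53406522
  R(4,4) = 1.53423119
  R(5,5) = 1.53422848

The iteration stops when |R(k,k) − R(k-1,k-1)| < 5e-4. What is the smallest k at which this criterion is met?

|R(1,1) − R(0,0)| = 0.85899256 ≥ 5e-4
|R(2,2) − R(1,1)| = 0.06063961 ≥ 5e-4
|R(3,3) − R(2,2)| = 0.00068094 ≥ 5e-4
|R(4,4) − R(3,3)| = 0.00016597 < 5e-4

k = 4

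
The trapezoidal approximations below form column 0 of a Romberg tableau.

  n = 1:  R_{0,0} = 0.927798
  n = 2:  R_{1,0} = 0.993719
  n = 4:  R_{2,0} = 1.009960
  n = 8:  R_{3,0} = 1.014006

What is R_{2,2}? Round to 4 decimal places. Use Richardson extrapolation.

1.0154

R_{1,1} = 0.993719 + (0.993719 − 0.927798)/3 = 1.015693
R_{2,1} = 1.009960 + (1.009960 − 0.993719)/3 = 1.015374
R_{2,2} = (16·1.015374 − 1.015693) / 15 = 1.015353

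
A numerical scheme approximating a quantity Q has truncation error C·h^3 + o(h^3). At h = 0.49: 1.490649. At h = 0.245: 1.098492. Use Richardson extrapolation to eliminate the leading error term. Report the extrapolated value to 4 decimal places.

Extrapolated value = (8·A(h/2) − A(h)) / (8 − 1)
= (8·1.098492 − 1.490649) / 7
= 7.297287 / 7 = 1.042470

1.0425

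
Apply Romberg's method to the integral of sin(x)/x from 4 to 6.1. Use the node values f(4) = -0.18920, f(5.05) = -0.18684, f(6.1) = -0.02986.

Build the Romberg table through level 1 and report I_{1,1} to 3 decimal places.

-0.338

I_{0,0} (trapezoid, 1 panel, h=2.1000): -0.23001
I_{1,0} (trapezoid, 2 panels, h=1.0500): -0.31119
I_{1,1} = -0.31119 + (-0.31119 − (-0.23001))/3 = -0.33825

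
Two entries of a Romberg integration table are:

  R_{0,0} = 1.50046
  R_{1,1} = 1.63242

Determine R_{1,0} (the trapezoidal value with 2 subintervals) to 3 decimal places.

From R_{1,1} = (4·R_{1,0} − R_{0,0})/3, solve for R_{1,0}:
4·R_{1,0} = 3·1.63242 + 1.50046 = 6.39772
R_{1,0} = 1.59943

1.599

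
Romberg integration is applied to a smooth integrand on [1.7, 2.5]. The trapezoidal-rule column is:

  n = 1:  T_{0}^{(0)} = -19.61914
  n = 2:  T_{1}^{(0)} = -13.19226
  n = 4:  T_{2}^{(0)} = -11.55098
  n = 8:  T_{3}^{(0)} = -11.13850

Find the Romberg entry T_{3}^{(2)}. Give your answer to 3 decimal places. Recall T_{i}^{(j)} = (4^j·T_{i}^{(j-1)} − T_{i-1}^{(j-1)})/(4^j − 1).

Richardson extrapolation on the trapezoidal column (denominator 4−1=3):
T_{2}^{(1)} = -11.55098 + (-11.55098 − (-13.19226))/3 = -11.00389
T_{3}^{(1)} = -11.13850 + (-11.13850 − (-11.55098))/3 = -11.00101
T_{3}^{(2)} = (16·(-11.00101) − (-11.00389)) / 15 = -11.00082
(Column j=1 coincides with Simpson's rule on the same nodes.)

-11.001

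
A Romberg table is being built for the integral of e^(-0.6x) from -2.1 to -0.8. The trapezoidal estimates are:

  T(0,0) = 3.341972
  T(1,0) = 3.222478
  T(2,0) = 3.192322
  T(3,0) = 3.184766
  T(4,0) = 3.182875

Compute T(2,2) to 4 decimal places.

Richardson extrapolation on the trapezoidal column (denominator 4−1=3):
T(1,1) = (4·3.222478 − 3.341972) / 3 = 3.182647
T(2,1) = (4·3.192322 − 3.222478) / 3 = 3.182270
T(2,2) = 3.182270 + (3.182270 − 3.182647)/15 = 3.182245

3.1822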